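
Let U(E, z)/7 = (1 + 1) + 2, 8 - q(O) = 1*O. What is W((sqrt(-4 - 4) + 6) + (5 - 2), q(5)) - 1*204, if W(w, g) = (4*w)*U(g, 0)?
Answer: 804 + 224*I*sqrt(2) ≈ 804.0 + 316.78*I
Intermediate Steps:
q(O) = 8 - O
U(E, z) = 28 (U(E, z) = 7*((1 + 1) + 2) = 7*(2 + 2) = 7*4 = 28)
W(w, g) = 112*w (W(w, g) = (4*w)*28 = 112*w)
W((sqrt(-4 - 4) + 6) + (5 - 2), q(5)) - 1*204 = 112*((sqrt(-4 - 4) + 6) + (5 - 2)) - 1*204 = 112*((sqrt(-8) + 6) + 3) - 204 = 112*((2*I*sqrt(2) + 6) + 3) - 204 = 112*((6 + 2*I*sqrt(2)) + 3) - 204 = 112*(9 + 2*I*sqrt(2)) - 204 = (1008 + 224*I*sqrt(2)) - 204 = 804 + 224*I*sqrt(2)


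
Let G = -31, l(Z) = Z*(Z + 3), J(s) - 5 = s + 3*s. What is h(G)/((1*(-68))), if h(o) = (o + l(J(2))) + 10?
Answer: -11/4 ≈ -2.7500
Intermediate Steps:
J(s) = 5 + 4*s (J(s) = 5 + (s + 3*s) = 5 + 4*s)
l(Z) = Z*(3 + Z)
h(o) = 218 + o (h(o) = (o + (5 + 4*2)*(3 + (5 + 4*2))) + 10 = (o + (5 + 8)*(3 + (5 + 8))) + 10 = (o + 13*(3 + 13)) + 10 = (o + 13*16) + 10 = (o + 208) + 10 = (208 + o) + 10 = 218 + o)
h(G)/((1*(-68))) = (218 - 31)/((1*(-68))) = 187/(-68) = 187*(-1/68) = -11/4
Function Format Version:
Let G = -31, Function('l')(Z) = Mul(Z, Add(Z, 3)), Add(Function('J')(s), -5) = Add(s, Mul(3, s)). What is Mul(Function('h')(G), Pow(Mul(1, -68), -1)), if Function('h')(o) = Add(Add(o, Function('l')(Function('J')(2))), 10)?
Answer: Rational(-11, 4) ≈ -2.7500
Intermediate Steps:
Function('J')(s) = Add(5, Mul(4, s)) (Function('J')(s) = Add(5, Add(s, Mul(3, s))) = Add(5, Mul(4, s)))
Function('l')(Z) = Mul(Z, Add(3, Z))
Function('h')(o) = Add(218, o) (Function('h')(o) = Add(Add(o, Mul(Add(5, Mul(4, 2)), Add(3, Add(5, Mul(4, 2))))), 10) = Add(Add(o, Mul(Add(5, 8), Add(3, Add(5, 8)))), 10) = Add(Add(o, Mul(13, Add(3, 13))), 10) = Add(Add(o, Mul(13, 16)), 10) = Add(Add(o, 208), 10) = Add(Add(208, o), 10) = Add(218, o))
Mul(Function('h')(G), Pow(Mul(1, -68), -1)) = Mul(Add(218, -31), Pow(Mul(1, -68), -1)) = Mul(187, Pow(-68, -1)) = Mul(187, Rational(-1, 68)) = Rational(-11, 4)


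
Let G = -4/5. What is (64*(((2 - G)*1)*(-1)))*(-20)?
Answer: 3584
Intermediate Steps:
G = -4/5 (G = -4*1/5 = -4/5 ≈ -0.80000)
(64*(((2 - G)*1)*(-1)))*(-20) = (64*(((2 - 1*(-4/5))*1)*(-1)))*(-20) = (64*(((2 + 4/5)*1)*(-1)))*(-20) = (64*(((14/5)*1)*(-1)))*(-20) = (64*((14/5)*(-1)))*(-20) = (64*(-14/5))*(-20) = -896/5*(-20) = 3584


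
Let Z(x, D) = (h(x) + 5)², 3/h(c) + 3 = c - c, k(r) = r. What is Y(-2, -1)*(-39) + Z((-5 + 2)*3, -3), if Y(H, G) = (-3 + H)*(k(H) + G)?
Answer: -569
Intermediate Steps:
h(c) = -1 (h(c) = 3/(-3 + (c - c)) = 3/(-3 + 0) = 3/(-3) = 3*(-⅓) = -1)
Y(H, G) = (-3 + H)*(G + H) (Y(H, G) = (-3 + H)*(H + G) = (-3 + H)*(G + H))
Z(x, D) = 16 (Z(x, D) = (-1 + 5)² = 4² = 16)
Y(-2, -1)*(-39) + Z((-5 + 2)*3, -3) = ((-2)² - 3*(-1) - 3*(-2) - 1*(-2))*(-39) + 16 = (4 + 3 + 6 + 2)*(-39) + 16 = 15*(-39) + 16 = -585 + 16 = -569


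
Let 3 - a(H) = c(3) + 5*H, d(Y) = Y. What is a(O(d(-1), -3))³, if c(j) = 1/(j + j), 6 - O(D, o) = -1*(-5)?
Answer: -2197/216 ≈ -10.171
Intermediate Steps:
O(D, o) = 1 (O(D, o) = 6 - (-1)*(-5) = 6 - 1*5 = 6 - 5 = 1)
c(j) = 1/(2*j)
a(H) = 17/6 - 5*H (a(H) = 3 - ((½)/3 + 5*H) = 3 - ((½)*(⅓) + 5*H) = 3 - (⅙ + 5*H) = 3 + (-⅙ - 5*H) = 17/6 - 5*H)
a(O(d(-1), -3))³ = (17/6 - 5*1)³ = (17/6 - 5)³ = (-13/6)³ = -2197/216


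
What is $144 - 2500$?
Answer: $-2356$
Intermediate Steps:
$144 - 2500 = -2356$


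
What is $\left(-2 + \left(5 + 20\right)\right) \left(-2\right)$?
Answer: $-46$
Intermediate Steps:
$\left(-2 + \left(5 + 20\right)\right) \left(-2\right) = \left(-2 + 25\right) \left(-2\right) = 23 \left(-2\right) = -46$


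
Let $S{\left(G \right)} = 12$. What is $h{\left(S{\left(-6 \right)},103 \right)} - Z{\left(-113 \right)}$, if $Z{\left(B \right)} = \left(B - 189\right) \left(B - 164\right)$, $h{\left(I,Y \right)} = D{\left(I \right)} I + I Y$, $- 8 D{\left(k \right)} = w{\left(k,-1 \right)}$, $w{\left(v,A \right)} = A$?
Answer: $- \frac{164833}{2} \approx -82417.0$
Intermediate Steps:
$D{\left(k \right)} = \frac{1}{8}$ ($D{\left(k \right)} = \left(- \frac{1}{8}\right) \left(-1\right) = \frac{1}{8}$)
$h{\left(I,Y \right)} = \frac{I}{8} + I Y$
$Z{\left(B \right)} = \left(-189 + B\right) \left(-164 + B\right)$
$h{\left(S{\left(-6 \right)},103 \right)} - Z{\left(-113 \right)} = 12 \left(\frac{1}{8} + 103\right) - \left(30996 + \left(-113\right)^{2} - -39889\right) = 12 \cdot \frac{825}{8} - \left(30996 + 12769 + 39889\right) = \frac{2475}{2} - 83654 = - \frac{164833}{2}$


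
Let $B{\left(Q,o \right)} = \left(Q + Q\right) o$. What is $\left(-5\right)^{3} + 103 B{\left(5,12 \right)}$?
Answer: $12235$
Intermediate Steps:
$B{\left(Q,o \right)} = 2 Q o$
$\left(-5\right)^{3} + 103 B{\left(5,12 \right)} = \left(-5\right)^{3} + 103 \cdot 2 \cdot 5 \cdot 12 = -125 + 103 \cdot 120 = -125 + 12360 = 12235$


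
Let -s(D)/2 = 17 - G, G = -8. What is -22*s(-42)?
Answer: 1100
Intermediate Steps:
s(D) = -50 (s(D) = -2*(17 - 1*(-8)) = -2*(17 + 8) = -2*25 = -50)
-22*s(-42) = -22*(-50) = 1100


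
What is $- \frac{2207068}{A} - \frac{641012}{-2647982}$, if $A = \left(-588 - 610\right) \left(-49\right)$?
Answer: $- \frac{1451661912588}{38860459841} \approx -37.356$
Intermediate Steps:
$A = 58702$ ($A = \left(-1198\right) \left(-49\right) = 58702$)
$- \frac{2207068}{A} - \frac{641012}{-2647982} = - \frac{2207068}{58702} - \frac{641012}{-2647982} = \left(-2207068\right) \frac{1}{58702} - - \frac{320506}{1323991} = - \frac{1103534}{29351} + \frac{320506}{1323991} = - \frac{1451661912588}{38860459841}$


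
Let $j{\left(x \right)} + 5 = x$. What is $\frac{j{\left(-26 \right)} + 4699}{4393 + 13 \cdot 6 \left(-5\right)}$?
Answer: $\frac{4668}{4003} \approx 1.1661$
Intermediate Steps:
$j{\left(x \right)} = -5 + x$
$\frac{j{\left(-26 \right)} + 4699}{4393 + 13 \cdot 6 \left(-5\right)} = \frac{\left(-5 - 26\right) + 4699}{4393 + 13 \cdot 6 \left(-5\right)} = \frac{-31 + 4699}{4393 + 78 \left(-5\right)} = \frac{4668}{4393 - 390} = \frac{4668}{4003}$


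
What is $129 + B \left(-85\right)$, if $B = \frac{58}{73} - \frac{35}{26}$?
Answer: $\frac{333837}{1898} \approx 175.89$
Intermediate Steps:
$B = - \frac{1047}{1898}$ ($B = 58 \cdot \frac{1}{73} - \frac{35}{26} = \frac{58}{73} - \frac{35}{26} = - \frac{1047}{1898} \approx -0.55163$)
$129 + B \left(-85\right) = 129 - - \frac{88995}{1898} = 129 + \frac{88995}{1898} = \frac{333837}{1898}$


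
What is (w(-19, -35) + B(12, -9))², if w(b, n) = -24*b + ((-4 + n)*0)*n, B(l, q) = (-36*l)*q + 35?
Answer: 19175641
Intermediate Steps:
B(l, q) = 35 - 36*l*q (B(l, q) = -36*l*q + 35 = 35 - 36*l*q)
w(b, n) = -24*b (w(b, n) = -24*b + 0*n = -24*b + 0 = -24*b)
(w(-19, -35) + B(12, -9))² = (-24*(-19) + (35 - 36*12*(-9)))² = (456 + (35 + 3888))² = (456 + 3923)² = 4379² = 19175641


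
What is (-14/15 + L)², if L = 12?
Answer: 27556/225 ≈ 122.47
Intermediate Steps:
(-14/15 + L)² = (-14/15 + 12)² = (166/15)² = 27556/225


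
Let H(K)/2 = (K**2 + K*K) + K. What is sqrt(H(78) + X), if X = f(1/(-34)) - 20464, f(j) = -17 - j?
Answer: 5*sqrt(185470)/34 ≈ 63.333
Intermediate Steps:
H(K) = 2*K + 4*K**2 (H(K) = 2*((K**2 + K*K) + K) = 2*((K**2 + K**2) + K) = 2*(2*K**2 + K) = 2*(K + 2*K**2) = 2*K + 4*K**2)
X = -696353/34 (X = (-17 - 1/(-34)) - 20464 = (-17 - 1*(-1/34)) - 20464 = (-17 + 1/34) - 20464 = -577/34 - 20464 = -696353/34 ≈ -20481.)
sqrt(H(78) + X) = sqrt(2*78*(1 + 2*78) - 696353/34) = sqrt(2*78*(1 + 156) - 696353/34) = sqrt(2*78*157 - 696353/34) = sqrt(24492 - 696353/34) = sqrt(136375/34) = 5*sqrt(185470)/34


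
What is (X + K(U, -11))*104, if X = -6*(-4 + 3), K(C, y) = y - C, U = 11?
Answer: -1664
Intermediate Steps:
X = 6 (X = -6*(-1) = 6)
(X + K(U, -11))*104 = (6 + (-11 - 1*11))*104 = (6 + (-11 - 11))*104 = (6 - 22)*104 = -16*104 = -1664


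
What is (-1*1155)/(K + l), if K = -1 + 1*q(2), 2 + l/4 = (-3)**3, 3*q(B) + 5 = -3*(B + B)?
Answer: 3465/368 ≈ 9.4158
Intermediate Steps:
q(B) = -5/3 - 2*B (q(B) = -5/3 + (-3*(B + B))/3 = -5/3 + (-6*B)/3 = -5/3 - 2*B)
l = -116 (l = -8 + 4*(-3)**3 = -8 + 4*(-27) = -8 - 108 = -116)
K = -20/3 (K = -1 + 1*(-5/3 - 2*2) = -1 + 1*(-5/3 - 4) = -1 + 1*(-17/3) = -1 - 17/3 = -20/3 ≈ -6.6667)
(-1*1155)/(K + l) = (-1*1155)/(-20/3 - 116) = -1155/(-368/3) = -1155*(-3/368) = 3465/368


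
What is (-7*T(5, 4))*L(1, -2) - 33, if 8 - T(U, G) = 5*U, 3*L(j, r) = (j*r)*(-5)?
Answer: 1091/3 ≈ 363.67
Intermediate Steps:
L(j, r) = -5*j*r/3 (L(j, r) = ((j*r)*(-5))/3 = (-5*j*r)/3 = -5*j*r/3)
T(U, G) = 8 - 5*U
(-7*T(5, 4))*L(1, -2) - 33 = (-7*(8 - 5*5))*(-5/3*1*(-2)) - 33 = -7*(8 - 25)*(10/3) - 33 = -7*(-17)*(10/3) - 33 = 119*(10/3) - 33 = 1190/3 - 33 = 1091/3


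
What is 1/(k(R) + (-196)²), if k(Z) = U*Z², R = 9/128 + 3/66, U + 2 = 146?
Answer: 123904/4760135185 ≈ 2.6030e-5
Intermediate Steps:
U = 144 (U = -2 + 146 = 144)
R = 163/1408 (R = 9*(1/128) + 3*(1/66) = 9/128 + 1/22 = 163/1408 ≈ 0.11577)
k(Z) = 144*Z²
1/(k(R) + (-196)²) = 1/(144*(163/1408)² + (-196)²) = 1/(144*(26569/1982464) + 38416) = 1/(239121/123904 + 38416) = 1/(4760135185/123904) = 123904/4760135185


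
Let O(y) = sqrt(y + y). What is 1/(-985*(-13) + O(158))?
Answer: 12805/163967709 - 2*sqrt(79)/163967709 ≈ 7.7986e-5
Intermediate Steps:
O(y) = sqrt(2)*sqrt(y) (O(y) = sqrt(2*y) = sqrt(2)*sqrt(y))
1/(-985*(-13) + O(158)) = 1/(-985*(-13) + sqrt(2)*sqrt(158)) = 1/(12805 + 2*sqrt(79))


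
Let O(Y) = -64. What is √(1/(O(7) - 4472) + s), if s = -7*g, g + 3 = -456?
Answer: √204038338/252 ≈ 56.683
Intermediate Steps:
g = -459 (g = -3 - 456 = -459)
s = 3213 (s = -7*(-459) = 3213)
√(1/(O(7) - 4472) + s) = √(1/(-64 - 4472) + 3213) = √(1/(-4536) + 3213) = √(-1/4536 + 3213) = √(14574167/4536) = √204038338/252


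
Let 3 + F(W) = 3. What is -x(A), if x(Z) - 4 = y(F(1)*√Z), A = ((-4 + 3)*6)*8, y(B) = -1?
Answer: -3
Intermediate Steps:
F(W) = 0 (F(W) = -3 + 3 = 0)
A = -48 (A = -1*6*8 = -6*8 = -48)
x(Z) = 3 (x(Z) = 4 - 1 = 3)
-x(A) = -1*3 = -3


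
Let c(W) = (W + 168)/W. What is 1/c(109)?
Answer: 109/277 ≈ 0.39350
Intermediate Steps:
c(W) = (168 + W)/W
1/c(109) = 1/((168 + 109)/109) = 1/((1/109)*277) = 1/(277/109) = 109/277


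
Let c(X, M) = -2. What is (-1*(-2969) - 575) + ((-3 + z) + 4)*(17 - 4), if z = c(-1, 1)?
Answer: 2381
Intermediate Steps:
z = -2
(-1*(-2969) - 575) + ((-3 + z) + 4)*(17 - 4) = (-1*(-2969) - 575) + ((-3 - 2) + 4)*(17 - 4) = (2969 - 575) + (-5 + 4)*13 = 2394 - 1*13 = 2394 - 13 = 2381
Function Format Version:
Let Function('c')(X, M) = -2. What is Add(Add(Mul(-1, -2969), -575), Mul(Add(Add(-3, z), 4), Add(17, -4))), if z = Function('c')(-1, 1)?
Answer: 2381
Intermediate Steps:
z = -2
Add(Add(Mul(-1, -2969), -575), Mul(Add(Add(-3, z), 4), Add(17, -4))) = Add(Add(Mul(-1, -2969), -575), Mul(Add(Add(-3, -2), 4), Add(17, -4))) = Add(Add(2969, -575), Mul(Add(-5, 4), 13)) = Add(2394, Mul(-1, 13)) = Add(2394, -13) = 2381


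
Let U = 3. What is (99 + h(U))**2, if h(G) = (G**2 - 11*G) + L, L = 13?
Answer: 7744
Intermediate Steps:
h(G) = 13 + G**2 - 11*G (h(G) = (G**2 - 11*G) + 13 = 13 + G**2 - 11*G)
(99 + h(U))**2 = (99 + (13 + 3**2 - 11*3))**2 = (99 + (13 + 9 - 33))**2 = (99 - 11)**2 = 88**2 = 7744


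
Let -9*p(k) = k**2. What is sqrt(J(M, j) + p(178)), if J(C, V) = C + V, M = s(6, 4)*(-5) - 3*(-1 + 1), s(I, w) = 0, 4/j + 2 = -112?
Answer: 23*I*sqrt(21622)/57 ≈ 59.334*I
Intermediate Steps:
j = -2/57 (j = 4/(-2 - 112) = 4/(-114) = 4*(-1/114) = -2/57 ≈ -0.035088)
M = 0 (M = 0*(-5) - 3*(-1 + 1) = 0 - 3*0 = 0 + 0 = 0)
p(k) = -k**2/9
sqrt(J(M, j) + p(178)) = sqrt((0 - 2/57) - 1/9*178**2) = sqrt(-2/57 - 1/9*31684) = sqrt(-2/57 - 31684/9) = sqrt(-602002/171) = 23*I*sqrt(21622)/57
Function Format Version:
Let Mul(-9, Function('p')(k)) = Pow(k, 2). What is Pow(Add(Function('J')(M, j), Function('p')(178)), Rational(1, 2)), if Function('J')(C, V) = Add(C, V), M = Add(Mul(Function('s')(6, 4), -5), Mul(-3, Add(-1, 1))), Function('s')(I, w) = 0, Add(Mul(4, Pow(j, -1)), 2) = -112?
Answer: Mul(Rational(23, 57), I, Pow(21622, Rational(1, 2))) ≈ Mul(59.334, I)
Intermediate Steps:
j = Rational(-2, 57) (j = Mul(4, Pow(Add(-2, -112), -1)) = Mul(4, Pow(-114, -1)) = Mul(4, Rational(-1, 114)) = Rational(-2, 57) ≈ -0.035088)
M = 0 (M = Add(Mul(0, -5), Mul(-3, Add(-1, 1))) = Add(0, Mul(-3, 0)) = Add(0, 0) = 0)
Function('p')(k) = Mul(Rational(-1, 9), Pow(k, 2))
Pow(Add(Function('J')(M, j), Function('p')(178)), Rational(1, 2)) = Pow(Add(Add(0, Rational(-2, 57)), Mul(Rational(-1, 9), Pow(178, 2))), Rational(1, 2)) = Pow(Add(Rational(-2, 57), Mul(Rational(-1, 9), 31684)), Rational(1, 2)) = Pow(Add(Rational(-2, 57), Rational(-31684, 9)), Rational(1, 2)) = Pow(Rational(-602002, 171), Rational(1, 2)) = Mul(Rational(23, 57), I, Pow(21622, Rational(1, 2)))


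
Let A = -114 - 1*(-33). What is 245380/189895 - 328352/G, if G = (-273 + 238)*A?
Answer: -12331350148/107670465 ≈ -114.53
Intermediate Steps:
A = -81 (A = -114 + 33 = -81)
G = 2835 (G = (-273 + 238)*(-81) = -35*(-81) = 2835)
245380/189895 - 328352/G = 245380/189895 - 328352/2835 = 245380*(1/189895) - 328352*1/2835 = 49076/37979 - 328352/2835 = -12331350148/107670465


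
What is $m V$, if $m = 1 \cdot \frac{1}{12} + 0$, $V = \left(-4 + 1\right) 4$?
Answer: $-1$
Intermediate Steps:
$V = -12$ ($V = \left(-3\right) 4 = -12$)
$m = \frac{1}{12}$ ($m = 1 \cdot \frac{1}{12} + 0 = \frac{1}{12} + 0 = \frac{1}{12} \approx 0.083333$)
$m V = \frac{1}{12} \left(-12\right) = -1$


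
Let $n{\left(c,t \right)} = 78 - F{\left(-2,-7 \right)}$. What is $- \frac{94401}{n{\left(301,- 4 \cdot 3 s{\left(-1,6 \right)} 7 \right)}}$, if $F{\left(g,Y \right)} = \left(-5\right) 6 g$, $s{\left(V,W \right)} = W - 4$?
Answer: $- \frac{10489}{2} \approx -5244.5$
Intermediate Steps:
$s{\left(V,W \right)} = -4 + W$
$F{\left(g,Y \right)} = - 30 g$
$n{\left(c,t \right)} = 18$ ($n{\left(c,t \right)} = 78 - \left(-30\right) \left(-2\right) = 78 - 60 = 18$)
$- \frac{94401}{n{\left(301,- 4 \cdot 3 s{\left(-1,6 \right)} 7 \right)}} = - \frac{94401}{18} = \left(-94401\right) \frac{1}{18} = - \frac{10489}{2}$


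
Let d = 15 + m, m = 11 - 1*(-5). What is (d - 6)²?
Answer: 625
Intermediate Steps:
m = 16 (m = 11 + 5 = 16)
d = 31 (d = 15 + 16 = 31)
(d - 6)² = (31 - 6)² = 25² = 625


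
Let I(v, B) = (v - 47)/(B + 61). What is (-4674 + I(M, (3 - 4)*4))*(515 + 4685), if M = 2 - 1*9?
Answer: -461884800/19 ≈ -2.4310e+7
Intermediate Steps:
M = -7 (M = 2 - 9 = -7)
I(v, B) = (-47 + v)/(61 + B)
(-4674 + I(M, (3 - 4)*4))*(515 + 4685) = (-4674 + (-47 - 7)/(61 + (3 - 4)*4))*(515 + 4685) = (-4674 - 54/(61 - 1*4))*5200 = (-4674 - 54/(61 - 4))*5200 = (-4674 - 54/57)*5200 = (-4674 + (1/57)*(-54))*5200 = (-4674 - 18/19)*5200 = -88824/19*5200 = -461884800/19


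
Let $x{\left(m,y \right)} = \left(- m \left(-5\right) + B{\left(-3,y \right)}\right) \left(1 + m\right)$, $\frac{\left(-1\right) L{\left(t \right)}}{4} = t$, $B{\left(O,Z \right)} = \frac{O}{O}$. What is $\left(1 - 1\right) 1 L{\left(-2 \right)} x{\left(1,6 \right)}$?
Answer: $0$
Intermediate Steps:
$B{\left(O,Z \right)} = 1$
$L{\left(t \right)} = - 4 t$
$x{\left(m,y \right)} = \left(1 + m\right) \left(1 + 5 m\right)$ ($x{\left(m,y \right)} = \left(- m \left(-5\right) + 1\right) \left(1 + m\right) = \left(5 m + 1\right) \left(1 + m\right) = \left(1 + 5 m\right) \left(1 + m\right) = \left(1 + m\right) \left(1 + 5 m\right)$)
$\left(1 - 1\right) 1 L{\left(-2 \right)} x{\left(1,6 \right)} = \left(1 - 1\right) 1 \left(\left(-4\right) \left(-2\right)\right) \left(1 + 5 \cdot 1^{2} + 6 \cdot 1\right) = 0 \cdot 1 \cdot 8 \left(1 + 5 \cdot 1 + 6\right) = 0 \cdot 8 \left(1 + 5 + 6\right) = 0 \cdot 12 = 0$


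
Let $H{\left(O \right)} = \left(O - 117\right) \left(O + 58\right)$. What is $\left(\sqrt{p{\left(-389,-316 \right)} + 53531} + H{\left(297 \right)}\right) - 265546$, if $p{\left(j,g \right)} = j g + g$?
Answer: $-201646 + 3 \sqrt{19571} \approx -2.0123 \cdot 10^{5}$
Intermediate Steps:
$H{\left(O \right)} = \left(-117 + O\right) \left(58 + O\right)$
$p{\left(j,g \right)} = g + g j$ ($p{\left(j,g \right)} = g j + g = g + g j$)
$\left(\sqrt{p{\left(-389,-316 \right)} + 53531} + H{\left(297 \right)}\right) - 265546 = \left(\sqrt{- 316 \left(1 - 389\right) + 53531} - \left(24309 - 88209\right)\right) - 265546 = \left(\sqrt{\left(-316\right) \left(-388\right) + 53531} - -63900\right) - 265546 = \left(\sqrt{122608 + 53531} + 63900\right) - 265546 = \left(\sqrt{176139} + 63900\right) - 265546 = \left(3 \sqrt{19571} + 63900\right) - 265546 = \left(63900 + 3 \sqrt{19571}\right) - 265546 = -201646 + 3 \sqrt{19571}$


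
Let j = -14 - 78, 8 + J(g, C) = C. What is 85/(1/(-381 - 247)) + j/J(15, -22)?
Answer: -800654/15 ≈ -53377.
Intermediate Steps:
J(g, C) = -8 + C
j = -92
85/(1/(-381 - 247)) + j/J(15, -22) = 85/(1/(-381 - 247)) - 92/(-8 - 22) = 85/(1/(-628)) - 92/(-30) = 85/(-1/628) - 92*(-1/30) = 85*(-628) + 46/15 = -53380 + 46/15 = -800654/15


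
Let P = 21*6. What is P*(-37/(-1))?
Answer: 4662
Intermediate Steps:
P = 126
P*(-37/(-1)) = 126*(-37/(-1)) = 126*(-37*(-1)) = 126*37 = 4662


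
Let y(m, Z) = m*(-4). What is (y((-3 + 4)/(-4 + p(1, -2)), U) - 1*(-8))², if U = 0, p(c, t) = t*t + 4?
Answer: 49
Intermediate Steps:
p(c, t) = 4 + t² (p(c, t) = t² + 4 = 4 + t²)
y(m, Z) = -4*m
(y((-3 + 4)/(-4 + p(1, -2)), U) - 1*(-8))² = (-4*(-3 + 4)/(-4 + (4 + (-2)²)) - 1*(-8))² = (-4/(-4 + (4 + 4)) + 8)² = (-4/(-4 + 8) + 8)² = (-4/4 + 8)² = (-4*¼ + 8)² = (-1 + 8)² = 7² = 49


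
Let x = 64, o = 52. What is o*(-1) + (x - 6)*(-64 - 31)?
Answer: -5562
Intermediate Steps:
o*(-1) + (x - 6)*(-64 - 31) = 52*(-1) + (64 - 6)*(-64 - 31) = -52 + 58*(-95) = -52 - 5510 = -5562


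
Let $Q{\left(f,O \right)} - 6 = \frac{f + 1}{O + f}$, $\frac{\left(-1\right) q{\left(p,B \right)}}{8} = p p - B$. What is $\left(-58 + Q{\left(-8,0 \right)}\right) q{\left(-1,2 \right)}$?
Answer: $-409$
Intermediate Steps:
$q{\left(p,B \right)} = - 8 p^{2} + 8 B$ ($q{\left(p,B \right)} = - 8 \left(p p - B\right) = - 8 \left(p^{2} - B\right) = - 8 p^{2} + 8 B$)
$Q{\left(f,O \right)} = 6 + \frac{1 + f}{O + f}$ ($Q{\left(f,O \right)} = 6 + \frac{f + 1}{O + f} = 6 + \frac{1 + f}{O + f}$)
$\left(-58 + Q{\left(-8,0 \right)}\right) q{\left(-1,2 \right)} = \left(-58 + \frac{1 + 6 \cdot 0 + 7 \left(-8\right)}{0 - 8}\right) \left(- 8 \left(-1\right)^{2} + 8 \cdot 2\right) = \left(-58 + \frac{1 + 0 - 56}{-8}\right) \left(\left(-8\right) 1 + 16\right) = \left(-58 - - \frac{55}{8}\right) \left(-8 + 16\right) = \left(-58 + \frac{55}{8}\right) 8 = \left(- \frac{409}{8}\right) 8 = -409$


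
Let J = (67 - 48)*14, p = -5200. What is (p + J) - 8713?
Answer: -13647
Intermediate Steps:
J = 266 (J = 19*14 = 266)
(p + J) - 8713 = (-5200 + 266) - 8713 = -4934 - 8713 = -13647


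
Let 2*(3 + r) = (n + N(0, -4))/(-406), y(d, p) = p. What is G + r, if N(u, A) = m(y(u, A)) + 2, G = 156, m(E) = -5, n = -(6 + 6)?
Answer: 124251/812 ≈ 153.02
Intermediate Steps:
n = -12 (n = -1*12 = -12)
N(u, A) = -3 (N(u, A) = -5 + 2 = -3)
r = -2421/812 (r = -3 + ((-12 - 3)/(-406))/2 = -3 + (-15*(-1/406))/2 = -3 + (½)*(15/406) = -3 + 15/812 = -2421/812 ≈ -2.9815)
G + r = 156 - 2421/812 = 124251/812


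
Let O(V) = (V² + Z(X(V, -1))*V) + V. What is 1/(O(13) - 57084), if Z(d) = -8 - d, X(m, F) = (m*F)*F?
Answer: -1/57175 ≈ -1.7490e-5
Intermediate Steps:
X(m, F) = m*F² (X(m, F) = (F*m)*F = m*F²)
O(V) = V + V² + V*(-8 - V) (O(V) = (V² + (-8 - V*(-1)²)*V) + V = (V² + (-8 - V)*V) + V = (V² + V*(-8 - V)) + V = V + V² + V*(-8 - V))
1/(O(13) - 57084) = 1/(-7*13 - 57084) = 1/(-91 - 57084) = 1/(-57175) = -1/57175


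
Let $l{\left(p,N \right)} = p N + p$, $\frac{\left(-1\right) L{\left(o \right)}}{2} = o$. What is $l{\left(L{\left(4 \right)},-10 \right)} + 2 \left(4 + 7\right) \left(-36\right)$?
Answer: $-720$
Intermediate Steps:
$L{\left(o \right)} = - 2 o$
$l{\left(p,N \right)} = p + N p$ ($l{\left(p,N \right)} = N p + p = p + N p$)
$l{\left(L{\left(4 \right)},-10 \right)} + 2 \left(4 + 7\right) \left(-36\right) = \left(-2\right) 4 \left(1 - 10\right) + 2 \left(4 + 7\right) \left(-36\right) = \left(-8\right) \left(-9\right) + 2 \cdot 11 \left(-36\right) = 72 + 22 \left(-36\right) = 72 - 792 = -720$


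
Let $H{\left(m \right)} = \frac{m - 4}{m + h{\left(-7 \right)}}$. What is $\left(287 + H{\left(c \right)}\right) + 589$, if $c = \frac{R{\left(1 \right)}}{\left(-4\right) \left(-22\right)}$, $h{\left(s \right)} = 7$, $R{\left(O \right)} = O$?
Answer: $\frac{540141}{617} \approx 875.43$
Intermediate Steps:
$c = \frac{1}{88}$ ($c = 1 \frac{1}{\left(-4\right) \left(-22\right)} = 1 \cdot \frac{1}{88} = \frac{1}{88} \approx 0.011364$)
$H{\left(m \right)} = \frac{-4 + m}{7 + m}$ ($H{\left(m \right)} = \frac{m - 4}{m + 7} = \frac{-4 + m}{7 + m}$)
$\left(287 + H{\left(c \right)}\right) + 589 = \left(287 + \frac{-4 + \frac{1}{88}}{7 + \frac{1}{88}}\right) + 589 = \left(287 + \frac{1}{\frac{617}{88}} \left(- \frac{351}{88}\right)\right) + 589 = \left(287 + \frac{88}{617} \left(- \frac{351}{88}\right)\right) + 589 = \left(287 - \frac{351}{617}\right) + 589 = \frac{176728}{617} + 589 = \frac{540141}{617}$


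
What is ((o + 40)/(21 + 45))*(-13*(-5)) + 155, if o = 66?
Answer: 8560/33 ≈ 259.39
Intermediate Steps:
((o + 40)/(21 + 45))*(-13*(-5)) + 155 = ((66 + 40)/(21 + 45))*(-13*(-5)) + 155 = (106/66)*65 + 155 = (106*(1/66))*65 + 155 = (53/33)*65 + 155 = 3445/33 + 155 = 8560/33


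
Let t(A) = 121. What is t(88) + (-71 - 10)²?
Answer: 6682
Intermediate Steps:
t(88) + (-71 - 10)² = 121 + (-71 - 10)² = 121 + (-81)² = 121 + 6561 = 6682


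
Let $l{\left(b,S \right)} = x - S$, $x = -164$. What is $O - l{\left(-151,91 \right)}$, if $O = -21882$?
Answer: $-21627$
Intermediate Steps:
$l{\left(b,S \right)} = -164 - S$
$O - l{\left(-151,91 \right)} = -21882 - \left(-164 - 91\right) = -21882 - -255 = -21882 + 255 = -21627$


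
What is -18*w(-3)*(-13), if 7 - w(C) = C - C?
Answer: 1638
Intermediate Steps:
w(C) = 7 (w(C) = 7 - (C - C) = 7 - 1*0 = 7 + 0 = 7)
-18*w(-3)*(-13) = -18*7*(-13) = -126*(-13) = 1638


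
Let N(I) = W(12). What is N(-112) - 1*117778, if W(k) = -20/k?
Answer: -353339/3 ≈ -1.1778e+5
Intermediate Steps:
N(I) = -5/3 (N(I) = -20/12 = -20*1/12 = -5/3)
N(-112) - 1*117778 = -5/3 - 1*117778 = -5/3 - 117778 = -353339/3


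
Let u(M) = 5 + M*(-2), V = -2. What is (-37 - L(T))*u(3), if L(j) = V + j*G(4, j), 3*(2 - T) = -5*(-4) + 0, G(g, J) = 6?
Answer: 7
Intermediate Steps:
u(M) = 5 - 2*M
T = -14/3 (T = 2 - (-5*(-4) + 0)/3 = 2 - (20 + 0)/3 = 2 - ⅓*20 = 2 - 20/3 = -14/3 ≈ -4.6667)
L(j) = -2 + 6*j (L(j) = -2 + j*6 = -2 + 6*j)
(-37 - L(T))*u(3) = (-37 - (-2 + 6*(-14/3)))*(5 - 2*3) = (-37 - (-2 - 28))*(5 - 6) = (-37 - 1*(-30))*(-1) = (-37 + 30)*(-1) = -7*(-1) = 7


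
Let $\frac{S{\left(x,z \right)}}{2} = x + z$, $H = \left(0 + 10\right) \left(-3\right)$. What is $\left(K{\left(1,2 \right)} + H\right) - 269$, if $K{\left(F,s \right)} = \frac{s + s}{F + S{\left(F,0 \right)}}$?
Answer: $- \frac{893}{3} \approx -297.67$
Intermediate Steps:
$H = -30$ ($H = 10 \left(-3\right) = -30$)
$S{\left(x,z \right)} = 2 x + 2 z$ ($S{\left(x,z \right)} = 2 \left(x + z\right) = 2 x + 2 z$)
$K{\left(F,s \right)} = \frac{2 s}{3 F}$ ($K{\left(F,s \right)} = \frac{s + s}{F + \left(2 F + 2 \cdot 0\right)} = \frac{2 s}{F + \left(2 F + 0\right)} = \frac{2 s}{F + 2 F} = \frac{2 s}{3 F}$)
$\left(K{\left(1,2 \right)} + H\right) - 269 = \left(\frac{2}{3} \cdot 2 \cdot 1^{-1} - 30\right) - 269 = \left(\frac{2}{3} \cdot 2 \cdot 1 - 30\right) - 269 = \left(\frac{4}{3} - 30\right) - 269 = - \frac{86}{3} - 269 = - \frac{893}{3}$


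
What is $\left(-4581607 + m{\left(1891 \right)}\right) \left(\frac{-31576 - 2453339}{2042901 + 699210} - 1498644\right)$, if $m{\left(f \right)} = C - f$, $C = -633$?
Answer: $\frac{6279420088718803423}{914037} \approx 6.87 \cdot 10^{12}$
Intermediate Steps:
$m{\left(f \right)} = -633 - f$
$\left(-4581607 + m{\left(1891 \right)}\right) \left(\frac{-31576 - 2453339}{2042901 + 699210} - 1498644\right) = \left(-4581607 - 2524\right) \left(\frac{-31576 - 2453339}{2042901 + 699210} - 1498644\right) = \left(-4581607 - 2524\right) \left(- \frac{2484915}{2742111} - 1498644\right) = \left(-4581607 - 2524\right) \left(\left(-2484915\right) \frac{1}{2742111} - 1498644\right) = - 4584131 \left(- \frac{828305}{914037} - 1498644\right) = \left(-4584131\right) \left(- \frac{1369816894133}{914037}\right) = \frac{6279420088718803423}{914037}$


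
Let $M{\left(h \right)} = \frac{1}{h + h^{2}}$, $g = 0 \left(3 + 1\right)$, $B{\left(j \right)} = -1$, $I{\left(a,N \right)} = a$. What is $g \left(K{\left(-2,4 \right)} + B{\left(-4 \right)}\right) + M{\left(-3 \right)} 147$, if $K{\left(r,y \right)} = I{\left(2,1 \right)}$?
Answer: $\frac{49}{2} \approx 24.5$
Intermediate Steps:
$g = 0$ ($g = 0 \cdot 4 = 0$)
$K{\left(r,y \right)} = 2$
$g \left(K{\left(-2,4 \right)} + B{\left(-4 \right)}\right) + M{\left(-3 \right)} 147 = 0 \left(2 - 1\right) + \frac{1}{\left(-3\right) \left(1 - 3\right)} 147 = 0 \cdot 1 + - \frac{1}{3 \left(-2\right)} 147 = 0 + \left(- \frac{1}{3}\right) \left(- \frac{1}{2}\right) 147 = 0 + \frac{1}{6} \cdot 147 = 0 + \frac{49}{2} = \frac{49}{2}$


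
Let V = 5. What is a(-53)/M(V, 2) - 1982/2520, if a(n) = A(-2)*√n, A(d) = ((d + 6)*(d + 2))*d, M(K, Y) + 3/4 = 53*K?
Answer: -991/1260 ≈ -0.78651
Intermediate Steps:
M(K, Y) = -¾ + 53*K
A(d) = d*(2 + d)*(6 + d) (A(d) = ((6 + d)*(2 + d))*d = ((2 + d)*(6 + d))*d = d*(2 + d)*(6 + d))
a(n) = 0 (a(n) = (-2*(12 + (-2)² + 8*(-2)))*√n = (-2*(12 + 4 - 16))*√n = (-2*0)*√n = 0*√n = 0)
a(-53)/M(V, 2) - 1982/2520 = 0/(-¾ + 53*5) - 1982/2520 = 0/(-¾ + 265) - 1982*1/2520 = 0/(1057/4) - 991/1260 = 0*(4/1057) - 991/1260 = 0 - 991/1260 = -991/1260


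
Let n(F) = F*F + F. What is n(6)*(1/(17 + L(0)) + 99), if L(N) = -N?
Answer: 70728/17 ≈ 4160.5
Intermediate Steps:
n(F) = F + F**2 (n(F) = F**2 + F = F + F**2)
n(6)*(1/(17 + L(0)) + 99) = (6*(1 + 6))*(1/(17 - 1*0) + 99) = (6*7)*(1/(17 + 0) + 99) = 42*(1/17 + 99) = 42*(1684/17) = 70728/17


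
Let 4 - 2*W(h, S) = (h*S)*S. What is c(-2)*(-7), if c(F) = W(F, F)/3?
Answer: -14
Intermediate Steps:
W(h, S) = 2 - h*S²/2 (W(h, S) = 2 - h*S*S/2 = 2 - S*h*S/2 = 2 - h*S²/2)
c(F) = ⅔ - F³/6 (c(F) = (2 - F*F²/2)/3 = (2 - F³/2)*(⅓) = ⅔ - F³/6)
c(-2)*(-7) = (⅔ - ⅙*(-2)³)*(-7) = (⅔ - ⅙*(-8))*(-7) = (⅔ + 4/3)*(-7) = 2*(-7) = -14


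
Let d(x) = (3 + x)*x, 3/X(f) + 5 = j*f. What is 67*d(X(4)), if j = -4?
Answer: -1340/49 ≈ -27.347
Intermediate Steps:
X(f) = 3/(-5 - 4*f)
d(x) = x*(3 + x)
67*d(X(4)) = 67*((3/(-5 - 4*4))*(3 + 3/(-5 - 4*4))) = 67*((3/(-5 - 16))*(3 + 3/(-5 - 16))) = 67*((3/(-21))*(3 + 3/(-21))) = 67*((3*(-1/21))*(3 + 3*(-1/21))) = 67*(-(3 - ⅐)/7) = 67*(-⅐*20/7) = 67*(-20/49) = -1340/49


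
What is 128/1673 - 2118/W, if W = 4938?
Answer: -485225/1376879 ≈ -0.35241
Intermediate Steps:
128/1673 - 2118/W = 128/1673 - 2118/4938 = 128*(1/1673) - 2118*1/4938 = 128/1673 - 353/823 = -485225/1376879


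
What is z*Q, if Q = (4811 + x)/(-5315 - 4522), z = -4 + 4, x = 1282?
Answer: 0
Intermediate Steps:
z = 0
Q = -677/1093 (Q = (4811 + 1282)/(-5315 - 4522) = 6093/(-9837) = 6093*(-1/9837) = -677/1093 ≈ -0.61940)
z*Q = 0*(-677/1093) = 0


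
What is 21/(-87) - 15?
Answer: -442/29 ≈ -15.241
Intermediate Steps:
21/(-87) - 15 = 21*(-1/87) - 15 = -7/29 - 15 = -442/29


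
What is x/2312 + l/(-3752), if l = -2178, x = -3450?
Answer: -123576/135541 ≈ -0.91172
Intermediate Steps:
x/2312 + l/(-3752) = -3450/2312 - 2178/(-3752) = -3450*1/2312 - 2178*(-1/3752) = -1725/1156 + 1089/1876 = -123576/135541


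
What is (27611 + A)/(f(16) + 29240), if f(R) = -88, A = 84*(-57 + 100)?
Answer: 31223/29152 ≈ 1.0710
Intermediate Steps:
A = 3612 (A = 84*43 = 3612)
(27611 + A)/(f(16) + 29240) = (27611 + 3612)/(-88 + 29240) = 31223/29152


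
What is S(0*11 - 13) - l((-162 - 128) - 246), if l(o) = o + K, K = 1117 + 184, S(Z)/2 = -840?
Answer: -2445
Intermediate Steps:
S(Z) = -1680 (S(Z) = 2*(-840) = -1680)
K = 1301
l(o) = 1301 + o (l(o) = o + 1301 = 1301 + o)
S(0*11 - 13) - l((-162 - 128) - 246) = -1680 - (1301 + ((-162 - 128) - 246)) = -1680 - (1301 + (-290 - 246)) = -1680 - (1301 - 536) = -1680 - 1*765 = -1680 - 765 = -2445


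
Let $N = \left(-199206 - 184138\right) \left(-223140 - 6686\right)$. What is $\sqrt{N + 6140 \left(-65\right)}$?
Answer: $2 \sqrt{22025504761} \approx 2.9682 \cdot 10^{5}$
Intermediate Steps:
$N = 88102418144$ ($N = \left(-383344\right) \left(-229826\right) = 88102418144$)
$\sqrt{N + 6140 \left(-65\right)} = \sqrt{88102418144 + 6140 \left(-65\right)} = \sqrt{88102418144 - 399100} = \sqrt{88102019044} = 2 \sqrt{22025504761}$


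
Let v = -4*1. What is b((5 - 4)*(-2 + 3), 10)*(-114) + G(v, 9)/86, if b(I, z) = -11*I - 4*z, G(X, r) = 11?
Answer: 500015/86 ≈ 5814.1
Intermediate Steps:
v = -4
b((5 - 4)*(-2 + 3), 10)*(-114) + G(v, 9)/86 = (-11*(5 - 4)*(-2 + 3) - 4*10)*(-114) + 11/86 = (-11 - 40)*(-114) + 11*(1/86) = (-11*1 - 40)*(-114) + 11/86 = (-11 - 40)*(-114) + 11/86 = -51*(-114) + 11/86 = 5814 + 11/86 = 500015/86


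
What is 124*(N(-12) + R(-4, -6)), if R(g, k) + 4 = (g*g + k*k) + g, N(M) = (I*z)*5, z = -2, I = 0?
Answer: 5456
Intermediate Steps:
N(M) = 0 (N(M) = (0*(-2))*5 = 0*5 = 0)
R(g, k) = -4 + g + g² + k² (R(g, k) = -4 + ((g*g + k*k) + g) = -4 + ((g² + k²) + g) = -4 + (g + g² + k²) = -4 + g + g² + k²)
124*(N(-12) + R(-4, -6)) = 124*(0 + (-4 - 4 + (-4)² + (-6)²)) = 124*(0 + (-4 - 4 + 16 + 36)) = 124*(0 + 44) = 124*44 = 5456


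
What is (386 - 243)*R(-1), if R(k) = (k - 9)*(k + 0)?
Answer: 1430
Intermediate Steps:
R(k) = k*(-9 + k) (R(k) = (-9 + k)*k = k*(-9 + k))
(386 - 243)*R(-1) = (386 - 243)*(-(-9 - 1)) = 143*(-1*(-10)) = 143*10 = 1430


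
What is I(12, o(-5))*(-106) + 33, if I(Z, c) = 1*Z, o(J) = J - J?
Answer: -1239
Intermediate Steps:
o(J) = 0
I(Z, c) = Z
I(12, o(-5))*(-106) + 33 = 12*(-106) + 33 = -1272 + 33 = -1239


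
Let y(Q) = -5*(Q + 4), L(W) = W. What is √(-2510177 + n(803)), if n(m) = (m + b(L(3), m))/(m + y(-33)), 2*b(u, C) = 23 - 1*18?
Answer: I*√250656149666/316 ≈ 1584.4*I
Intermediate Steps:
b(u, C) = 5/2 (b(u, C) = (23 - 1*18)/2 = (23 - 18)/2 = (½)*5 = 5/2)
y(Q) = -20 - 5*Q (y(Q) = -5*(4 + Q) = -20 - 5*Q)
n(m) = (5/2 + m)/(145 + m) (n(m) = (m + 5/2)/(m + (-20 - 5*(-33))) = (5/2 + m)/(m + (-20 + 165)) = (5/2 + m)/(m + 145) = (5/2 + m)/(145 + m))
√(-2510177 + n(803)) = √(-2510177 + (5/2 + 803)/(145 + 803)) = √(-2510177 + (1611/2)/948) = √(-2510177 + (1/948)*(1611/2)) = √(-2510177 + 537/632) = √(-1586431327/632) = I*√250656149666/316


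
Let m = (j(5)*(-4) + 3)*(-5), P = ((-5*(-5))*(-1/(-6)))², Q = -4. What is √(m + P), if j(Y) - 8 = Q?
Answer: √2965/6 ≈ 9.0753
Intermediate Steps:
j(Y) = 4 (j(Y) = 8 - 4 = 4)
P = 625/36 (P = (25*(-1*(-⅙)))² = (25*(⅙))² = (25/6)² = 625/36 ≈ 17.361)
m = 65 (m = (4*(-4) + 3)*(-5) = (-16 + 3)*(-5) = -13*(-5) = 65)
√(m + P) = √(65 + 625/36) = √(2965/36) = √2965/6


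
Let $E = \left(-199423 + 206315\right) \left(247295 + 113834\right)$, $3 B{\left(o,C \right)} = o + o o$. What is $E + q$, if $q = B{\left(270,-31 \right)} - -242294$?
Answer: $2489167752$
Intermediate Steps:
$B{\left(o,C \right)} = \frac{o}{3} + \frac{o^{2}}{3}$ ($B{\left(o,C \right)} = \frac{o + o o}{3} = \frac{o + o^{2}}{3} = \frac{o}{3} + \frac{o^{2}}{3}$)
$E = 2488901068$ ($E = 6892 \cdot 361129 = 2488901068$)
$q = 266684$ ($q = \frac{1}{3} \cdot 270 \left(1 + 270\right) - -242294 = \frac{1}{3} \cdot 270 \cdot 271 + 242294 = 24390 + 242294 = 266684$)
$E + q = 2488901068 + 266684 = 2489167752$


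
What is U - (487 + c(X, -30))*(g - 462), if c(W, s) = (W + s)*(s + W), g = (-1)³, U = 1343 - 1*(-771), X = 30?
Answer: 227595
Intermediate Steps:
U = 2114 (U = 1343 + 771 = 2114)
g = -1
c(W, s) = (W + s)² (c(W, s) = (W + s)*(W + s) = (W + s)²)
U - (487 + c(X, -30))*(g - 462) = 2114 - (487 + (30 - 30)²)*(-1 - 462) = 2114 - (487 + 0²)*(-463) = 2114 - (487 + 0)*(-463) = 2114 - 487*(-463) = 2114 - 1*(-225481) = 2114 + 225481 = 227595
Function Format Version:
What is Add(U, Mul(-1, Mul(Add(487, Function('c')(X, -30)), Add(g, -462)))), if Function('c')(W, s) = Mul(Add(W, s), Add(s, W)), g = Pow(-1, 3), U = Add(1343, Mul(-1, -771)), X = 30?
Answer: 227595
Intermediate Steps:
U = 2114 (U = Add(1343, 771) = 2114)
g = -1
Function('c')(W, s) = Pow(Add(W, s), 2) (Function('c')(W, s) = Mul(Add(W, s), Add(W, s)) = Pow(Add(W, s), 2))
Add(U, Mul(-1, Mul(Add(487, Function('c')(X, -30)), Add(g, -462)))) = Add(2114, Mul(-1, Mul(Add(487, Pow(Add(30, -30), 2)), Add(-1, -462)))) = Add(2114, Mul(-1, Mul(Add(487, Pow(0, 2)), -463))) = Add(2114, Mul(-1, Mul(Add(487, 0), -463))) = Add(2114, Mul(-1, Mul(487, -463))) = Add(2114, Mul(-1, -225481)) = Add(2114, 225481) = 227595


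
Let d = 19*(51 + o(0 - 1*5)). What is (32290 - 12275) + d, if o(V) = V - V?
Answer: 20984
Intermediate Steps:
o(V) = 0
d = 969 (d = 19*(51 + 0) = 19*51 = 969)
(32290 - 12275) + d = (32290 - 12275) + 969 = 20015 + 969 = 20984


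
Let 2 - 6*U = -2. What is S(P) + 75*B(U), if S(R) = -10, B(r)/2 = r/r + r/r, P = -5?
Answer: 290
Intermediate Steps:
U = 2/3 (U = 1/3 - 1/6*(-2) = 1/3 + 1/3 = 2/3 ≈ 0.66667)
B(r) = 4 (B(r) = 2*(r/r + r/r) = 2*(1 + 1) = 2*2 = 4)
S(P) + 75*B(U) = -10 + 75*4 = -10 + 300 = 290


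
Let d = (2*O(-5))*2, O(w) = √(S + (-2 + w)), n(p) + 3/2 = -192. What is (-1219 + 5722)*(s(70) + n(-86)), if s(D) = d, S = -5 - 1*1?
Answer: -1742661/2 + 18012*I*√13 ≈ -8.7133e+5 + 64943.0*I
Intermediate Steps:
S = -6 (S = -5 - 1 = -6)
n(p) = -387/2 (n(p) = -3/2 - 192 = -387/2)
O(w) = √(-8 + w) (O(w) = √(-6 + (-2 + w)) = √(-8 + w))
d = 4*I*√13 (d = (2*√(-8 - 5))*2 = (2*√(-13))*2 = (2*(I*√13))*2 = (2*I*√13)*2 = 4*I*√13 ≈ 14.422*I)
s(D) = 4*I*√13
(-1219 + 5722)*(s(70) + n(-86)) = (-1219 + 5722)*(4*I*√13 - 387/2) = 4503*(-387/2 + 4*I*√13) = -1742661/2 + 18012*I*√13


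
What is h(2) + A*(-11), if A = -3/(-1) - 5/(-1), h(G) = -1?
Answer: -89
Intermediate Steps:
A = 8 (A = -3*(-1) - 5*(-1) = 3 + 5 = 8)
h(2) + A*(-11) = -1 + 8*(-11) = -1 - 88 = -89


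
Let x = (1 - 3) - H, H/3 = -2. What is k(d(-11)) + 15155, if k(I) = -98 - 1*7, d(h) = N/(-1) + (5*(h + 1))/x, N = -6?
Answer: 15050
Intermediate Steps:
H = -6 (H = 3*(-2) = -6)
x = 4 (x = (1 - 3) - 1*(-6) = -2 + 6 = 4)
d(h) = 29/4 + 5*h/4 (d(h) = -6/(-1) + (5*(h + 1))/4 = -6*(-1) + (5*(1 + h))*(¼) = 6 + (5 + 5*h)*(¼) = 6 + (5/4 + 5*h/4) = 29/4 + 5*h/4)
k(I) = -105 (k(I) = -98 - 7 = -105)
k(d(-11)) + 15155 = -105 + 15155 = 15050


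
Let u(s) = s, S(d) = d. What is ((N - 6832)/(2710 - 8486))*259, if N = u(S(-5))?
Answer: 1770783/5776 ≈ 306.58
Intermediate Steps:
N = -5
((N - 6832)/(2710 - 8486))*259 = ((-5 - 6832)/(2710 - 8486))*259 = -6837/(-5776)*259 = -6837*(-1/5776)*259 = (6837/5776)*259 = 1770783/5776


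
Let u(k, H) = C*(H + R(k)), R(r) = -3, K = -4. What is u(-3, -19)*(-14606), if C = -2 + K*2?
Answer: -3213320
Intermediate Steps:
C = -10 (C = -2 - 4*2 = -2 - 8 = -10)
u(k, H) = 30 - 10*H (u(k, H) = -10*(H - 3) = -10*(-3 + H) = 30 - 10*H)
u(-3, -19)*(-14606) = (30 - 10*(-19))*(-14606) = (30 + 190)*(-14606) = 220*(-14606) = -3213320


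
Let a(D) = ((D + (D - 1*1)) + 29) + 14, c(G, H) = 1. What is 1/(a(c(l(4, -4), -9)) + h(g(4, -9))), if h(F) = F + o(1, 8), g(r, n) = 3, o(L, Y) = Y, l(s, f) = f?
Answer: 1/55 ≈ 0.018182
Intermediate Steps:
h(F) = 8 + F (h(F) = F + 8 = 8 + F)
a(D) = 42 + 2*D (a(D) = ((D + (D - 1)) + 29) + 14 = ((D + (-1 + D)) + 29) + 14 = ((-1 + 2*D) + 29) + 14 = (28 + 2*D) + 14 = 42 + 2*D)
1/(a(c(l(4, -4), -9)) + h(g(4, -9))) = 1/((42 + 2*1) + (8 + 3)) = 1/((42 + 2) + 11) = 1/(44 + 11) = 1/55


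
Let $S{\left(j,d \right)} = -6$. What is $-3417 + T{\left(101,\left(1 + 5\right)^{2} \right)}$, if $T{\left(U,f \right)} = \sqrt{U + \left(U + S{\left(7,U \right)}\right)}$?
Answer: $-3403$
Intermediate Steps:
$T{\left(U,f \right)} = \sqrt{-6 + 2 U}$ ($T{\left(U,f \right)} = \sqrt{U + \left(U - 6\right)} = \sqrt{U + \left(-6 + U\right)} = \sqrt{-6 + 2 U}$)
$-3417 + T{\left(101,\left(1 + 5\right)^{2} \right)} = -3417 + \sqrt{-6 + 2 \cdot 101} = -3417 + \sqrt{-6 + 202} = -3417 + \sqrt{196} = -3417 + 14 = -3403$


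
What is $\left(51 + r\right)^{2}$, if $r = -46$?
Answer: $25$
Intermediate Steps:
$\left(51 + r\right)^{2} = \left(51 - 46\right)^{2} = 5^{2} = 25$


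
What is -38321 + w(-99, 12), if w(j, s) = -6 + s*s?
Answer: -38183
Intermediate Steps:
w(j, s) = -6 + s²
-38321 + w(-99, 12) = -38321 + (-6 + 12²) = -38321 + (-6 + 144) = -38321 + 138 = -38183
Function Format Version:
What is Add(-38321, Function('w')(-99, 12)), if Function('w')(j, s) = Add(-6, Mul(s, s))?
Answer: -38183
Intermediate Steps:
Function('w')(j, s) = Add(-6, Pow(s, 2))
Add(-38321, Function('w')(-99, 12)) = Add(-38321, Add(-6, Pow(12, 2))) = Add(-38321, Add(-6, 144)) = Add(-38321, 138) = -38183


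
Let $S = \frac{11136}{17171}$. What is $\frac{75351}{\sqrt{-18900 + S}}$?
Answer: $- \frac{25117 i \sqrt{1393086509661}}{54086794} \approx - 548.11 i$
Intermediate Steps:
$S = \frac{11136}{17171}$ ($S = 11136 \cdot \frac{1}{17171} = \frac{11136}{17171} \approx 0.64854$)
$\frac{75351}{\sqrt{-18900 + S}} = \frac{75351}{\sqrt{-18900 + \frac{11136}{17171}}} = \frac{75351}{\sqrt{- \frac{324520764}{17171}}} = \frac{75351}{\frac{2}{17171} i \sqrt{1393086509661}} = 75351 \left(- \frac{i \sqrt{1393086509661}}{162260382}\right) = - \frac{25117 i \sqrt{1393086509661}}{54086794}$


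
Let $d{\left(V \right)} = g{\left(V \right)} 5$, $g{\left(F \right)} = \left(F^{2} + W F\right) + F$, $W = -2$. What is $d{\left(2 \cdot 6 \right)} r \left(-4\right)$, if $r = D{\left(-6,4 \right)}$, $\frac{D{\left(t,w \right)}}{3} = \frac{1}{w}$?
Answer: $-1980$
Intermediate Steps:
$g{\left(F \right)} = F^{2} - F$ ($g{\left(F \right)} = \left(F^{2} - 2 F\right) + F = F^{2} - F$)
$D{\left(t,w \right)} = \frac{3}{w}$
$r = \frac{3}{4} \approx 0.75$
$d{\left(V \right)} = 5 V \left(-1 + V\right)$ ($d{\left(V \right)} = V \left(-1 + V\right) 5 = 5 V \left(-1 + V\right)$)
$d{\left(2 \cdot 6 \right)} r \left(-4\right) = 5 \cdot 2 \cdot 6 \left(-1 + 2 \cdot 6\right) \frac{3}{4} \left(-4\right) = 5 \cdot 12 \left(-1 + 12\right) \frac{3}{4} \left(-4\right) = 5 \cdot 12 \cdot 11 \cdot \frac{3}{4} \left(-4\right) = 660 \cdot \frac{3}{4} \left(-4\right) = 495 \left(-4\right) = -1980$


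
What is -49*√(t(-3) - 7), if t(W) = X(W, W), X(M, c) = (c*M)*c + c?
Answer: -49*I*√37 ≈ -298.06*I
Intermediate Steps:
X(M, c) = c + M*c² (X(M, c) = (M*c)*c + c = M*c² + c = c + M*c²)
t(W) = W*(1 + W²) (t(W) = W*(1 + W*W) = W*(1 + W²))
-49*√(t(-3) - 7) = -49*√((-3 + (-3)³) - 7) = -49*√((-3 - 27) - 7) = -49*√(-30 - 7) = -49*I*√37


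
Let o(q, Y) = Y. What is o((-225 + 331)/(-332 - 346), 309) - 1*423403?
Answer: -423094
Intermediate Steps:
o((-225 + 331)/(-332 - 346), 309) - 1*423403 = 309 - 1*423403 = 309 - 423403 = -423094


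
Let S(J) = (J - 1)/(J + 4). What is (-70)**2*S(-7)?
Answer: 39200/3 ≈ 13067.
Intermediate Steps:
S(J) = (-1 + J)/(4 + J)
(-70)**2*S(-7) = (-70)**2*((-1 - 7)/(4 - 7)) = 4900*(-8/(-3)) = 4900*(-1/3*(-8)) = 4900*(8/3) = 39200/3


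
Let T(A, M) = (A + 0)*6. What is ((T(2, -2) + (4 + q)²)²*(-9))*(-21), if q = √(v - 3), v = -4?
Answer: -1323 + 63504*I*√7 ≈ -1323.0 + 1.6802e+5*I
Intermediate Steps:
q = I*√7 (q = √(-4 - 3) = √(-7) = I*√7 ≈ 2.6458*I)
T(A, M) = 6*A (T(A, M) = A*6 = 6*A)
((T(2, -2) + (4 + q)²)²*(-9))*(-21) = ((6*2 + (4 + I*√7)²)²*(-9))*(-21) = ((12 + (4 + I*√7)²)²*(-9))*(-21) = -9*(12 + (4 + I*√7)²)²*(-21) = 189*(12 + (4 + I*√7)²)²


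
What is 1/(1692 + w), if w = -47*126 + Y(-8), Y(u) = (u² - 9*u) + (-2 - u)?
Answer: -1/4088 ≈ -0.00024462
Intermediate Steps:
Y(u) = -2 + u² - 10*u
w = -5780 (w = -47*126 + (-2 + (-8)² - 10*(-8)) = -5922 + (-2 + 64 + 80) = -5922 + 142 = -5780)
1/(1692 + w) = 1/(1692 - 5780) = 1/(-4088) = -1/4088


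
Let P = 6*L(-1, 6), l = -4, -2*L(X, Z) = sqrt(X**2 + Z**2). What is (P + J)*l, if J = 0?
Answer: 12*sqrt(37) ≈ 72.993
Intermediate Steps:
L(X, Z) = -sqrt(X**2 + Z**2)/2
P = -3*sqrt(37) (P = 6*(-sqrt((-1)**2 + 6**2)/2) = 6*(-sqrt(1 + 36)/2) = 6*(-sqrt(37)/2) = -3*sqrt(37) ≈ -18.248)
(P + J)*l = (-3*sqrt(37) + 0)*(-4) = -3*sqrt(37)*(-4) = 12*sqrt(37)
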